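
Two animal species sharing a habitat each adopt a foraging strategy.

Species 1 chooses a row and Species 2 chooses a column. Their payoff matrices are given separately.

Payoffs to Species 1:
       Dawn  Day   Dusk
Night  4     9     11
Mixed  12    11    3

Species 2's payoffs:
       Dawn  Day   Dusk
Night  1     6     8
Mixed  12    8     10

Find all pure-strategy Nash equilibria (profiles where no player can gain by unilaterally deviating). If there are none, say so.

Pure-strategy Nash equilibria: (Night, Dusk) and (Mixed, Dawn)

Mark each player's best response to every combination of opponents' strategies; a profile where every player is best-responding is a pure Nash equilibrium.
Species 1 against Dawn: payoffs 4, 12 → best response Mixed.
Species 1 against Day: payoffs 9, 11 → best response Mixed.
Species 1 against Dusk: payoffs 11, 3 → best response Night.
Species 2 against Night: payoffs 1, 6, 8 → best response Dusk.
Species 2 against Mixed: payoffs 12, 8, 10 → best response Dawn.
Mutual best responses: (Night, Dusk); (Mixed, Dawn).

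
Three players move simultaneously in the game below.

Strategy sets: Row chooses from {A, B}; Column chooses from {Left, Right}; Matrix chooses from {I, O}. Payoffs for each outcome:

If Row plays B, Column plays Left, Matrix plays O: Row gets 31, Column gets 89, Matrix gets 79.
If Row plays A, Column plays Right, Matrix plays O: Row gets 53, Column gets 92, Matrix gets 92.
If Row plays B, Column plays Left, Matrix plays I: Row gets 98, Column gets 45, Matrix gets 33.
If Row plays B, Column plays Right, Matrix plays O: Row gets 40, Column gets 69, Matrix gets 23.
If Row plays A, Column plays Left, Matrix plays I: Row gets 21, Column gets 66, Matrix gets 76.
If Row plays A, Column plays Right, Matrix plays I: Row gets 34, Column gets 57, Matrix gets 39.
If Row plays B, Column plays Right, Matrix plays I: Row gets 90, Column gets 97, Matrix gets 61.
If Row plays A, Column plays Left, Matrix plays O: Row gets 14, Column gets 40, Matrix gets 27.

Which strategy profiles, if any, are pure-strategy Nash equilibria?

For each player, find the best response to each opponent profile; mutual best responses are the pure NE.
Row against (Left, I): payoffs 21, 98 → best response B.
Row against (Left, O): payoffs 14, 31 → best response B.
Row against (Right, I): payoffs 34, 90 → best response B.
Row against (Right, O): payoffs 53, 40 → best response A.
Column against (A, I): payoffs 66, 57 → best response Left.
Column against (A, O): payoffs 40, 92 → best response Right.
Column against (B, I): payoffs 45, 97 → best response Right.
Column against (B, O): payoffs 89, 69 → best response Left.
Matrix against (A, Left): payoffs 76, 27 → best response I.
Matrix against (A, Right): payoffs 39, 92 → best response O.
Matrix against (B, Left): payoffs 33, 79 → best response O.
Matrix against (B, Right): payoffs 61, 23 → best response I.
Mutual best responses: (A, Right, O); (B, Left, O); (B, Right, I).

Pure-strategy Nash equilibria: (A, Right, O), (B, Left, O), (B, Right, I)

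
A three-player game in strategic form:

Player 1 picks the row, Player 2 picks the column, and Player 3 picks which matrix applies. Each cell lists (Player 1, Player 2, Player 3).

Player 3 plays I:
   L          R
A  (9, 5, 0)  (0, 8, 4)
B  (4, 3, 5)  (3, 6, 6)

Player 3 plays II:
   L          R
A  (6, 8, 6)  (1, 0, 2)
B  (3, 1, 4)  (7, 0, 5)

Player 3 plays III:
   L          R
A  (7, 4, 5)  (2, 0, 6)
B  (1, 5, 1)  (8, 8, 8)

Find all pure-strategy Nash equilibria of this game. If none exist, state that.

The pure Nash equilibria are (A, L, II), (B, R, III).

For each player, find the best response to each opponent profile; mutual best responses are the pure NE.
Player 1 against (L, I): payoffs 9, 4 → best response A.
Player 1 against (L, II): payoffs 6, 3 → best response A.
Player 1 against (L, III): payoffs 7, 1 → best response A.
Player 1 against (R, I): payoffs 0, 3 → best response B.
Player 1 against (R, II): payoffs 1, 7 → best response B.
Player 1 against (R, III): payoffs 2, 8 → best response B.
Player 2 against (A, I): payoffs 5, 8 → best response R.
Player 2 against (A, II): payoffs 8, 0 → best response L.
Player 2 against (A, III): payoffs 4, 0 → best response L.
Player 2 against (B, I): payoffs 3, 6 → best response R.
Player 2 against (B, II): payoffs 1, 0 → best response L.
Player 2 against (B, III): payoffs 5, 8 → best response R.
Player 3 against (A, L): payoffs 0, 6, 5 → best response II.
Player 3 against (A, R): payoffs 4, 2, 6 → best response III.
Player 3 against (B, L): payoffs 5, 4, 1 → best response I.
Player 3 against (B, R): payoffs 6, 5, 8 → best response III.
Mutual best responses: (A, L, II); (B, R, III).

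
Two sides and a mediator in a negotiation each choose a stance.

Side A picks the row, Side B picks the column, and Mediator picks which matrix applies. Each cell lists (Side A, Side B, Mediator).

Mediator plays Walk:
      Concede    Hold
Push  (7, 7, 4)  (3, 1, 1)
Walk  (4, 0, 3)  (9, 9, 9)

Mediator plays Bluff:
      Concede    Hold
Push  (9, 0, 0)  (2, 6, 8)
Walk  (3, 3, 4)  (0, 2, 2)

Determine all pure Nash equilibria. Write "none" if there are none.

(Push, Concede, Walk): Side A gets 7, best alternative 4; Side B gets 7, best alternative 1; Mediator gets 4, best alternative 0. No profitable deviation — NE.
(Push, Concede, Bluff): Side B can switch to Hold (0 → 6). Not NE.
(Push, Hold, Walk): Side A can switch to Walk (3 → 9). Not NE.
(Push, Hold, Bluff): Side A gets 2, best alternative 0; Side B gets 6, best alternative 0; Mediator gets 8, best alternative 1. No profitable deviation — NE.
(Walk, Concede, Walk): Side A can switch to Push (4 → 7). Not NE.
(Walk, Concede, Bluff): Side A can switch to Push (3 → 9). Not NE.
(Walk, Hold, Walk): Side A gets 9, best alternative 3; Side B gets 9, best alternative 0; Mediator gets 9, best alternative 2. No profitable deviation — NE.
(Walk, Hold, Bluff): Side A can switch to Push (0 → 2). Not NE.

(Push, Concede, Walk) and (Push, Hold, Bluff) and (Walk, Hold, Walk)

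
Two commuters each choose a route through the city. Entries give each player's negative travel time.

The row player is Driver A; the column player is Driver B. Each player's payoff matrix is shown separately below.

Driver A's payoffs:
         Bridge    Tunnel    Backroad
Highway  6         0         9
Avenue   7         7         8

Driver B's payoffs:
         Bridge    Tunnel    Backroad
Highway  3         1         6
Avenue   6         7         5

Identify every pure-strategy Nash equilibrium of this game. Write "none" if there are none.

For each strategy profile, look for a profitable unilateral deviation.
(Highway, Bridge): Driver A can switch to Avenue (6 → 7). Not NE.
(Highway, Tunnel): Driver A can switch to Avenue (0 → 7). Not NE.
(Highway, Backroad): Driver A gets 9, best alternative 8; Driver B gets 6, best alternative 3. No profitable deviation — NE.
(Avenue, Bridge): Driver B can switch to Tunnel (6 → 7). Not NE.
(Avenue, Tunnel): Driver A gets 7, best alternative 0; Driver B gets 7, best alternative 6. No profitable deviation — NE.
(Avenue, Backroad): Driver A can switch to Highway (8 → 9). Not NE.

Pure-strategy Nash equilibria: (Highway, Backroad); (Avenue, Tunnel)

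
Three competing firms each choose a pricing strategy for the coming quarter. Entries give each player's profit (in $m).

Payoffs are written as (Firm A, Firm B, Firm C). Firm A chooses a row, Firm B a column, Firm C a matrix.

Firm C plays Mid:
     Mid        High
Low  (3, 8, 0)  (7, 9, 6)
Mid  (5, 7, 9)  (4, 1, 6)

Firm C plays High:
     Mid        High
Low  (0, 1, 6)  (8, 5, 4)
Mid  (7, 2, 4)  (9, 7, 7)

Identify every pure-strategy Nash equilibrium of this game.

Mark each player's best response to every combination of opponents' strategies; a profile where every player is best-responding is a pure Nash equilibrium.
Firm A against (Mid, Mid): payoffs 3, 5 → best response Mid.
Firm A against (Mid, High): payoffs 0, 7 → best response Mid.
Firm A against (High, Mid): payoffs 7, 4 → best response Low.
Firm A against (High, High): payoffs 8, 9 → best response Mid.
Firm B against (Low, Mid): payoffs 8, 9 → best response High.
Firm B against (Low, High): payoffs 1, 5 → best response High.
Firm B against (Mid, Mid): payoffs 7, 1 → best response Mid.
Firm B against (Mid, High): payoffs 2, 7 → best response High.
Firm C against (Low, Mid): payoffs 0, 6 → best response High.
Firm C against (Low, High): payoffs 6, 4 → best response Mid.
Firm C against (Mid, Mid): payoffs 9, 4 → best response Mid.
Firm C against (Mid, High): payoffs 6, 7 → best response High.
Mutual best responses: (Low, High, Mid); (Mid, Mid, Mid); (Mid, High, High).

(Low, High, Mid); (Mid, Mid, Mid); (Mid, High, High)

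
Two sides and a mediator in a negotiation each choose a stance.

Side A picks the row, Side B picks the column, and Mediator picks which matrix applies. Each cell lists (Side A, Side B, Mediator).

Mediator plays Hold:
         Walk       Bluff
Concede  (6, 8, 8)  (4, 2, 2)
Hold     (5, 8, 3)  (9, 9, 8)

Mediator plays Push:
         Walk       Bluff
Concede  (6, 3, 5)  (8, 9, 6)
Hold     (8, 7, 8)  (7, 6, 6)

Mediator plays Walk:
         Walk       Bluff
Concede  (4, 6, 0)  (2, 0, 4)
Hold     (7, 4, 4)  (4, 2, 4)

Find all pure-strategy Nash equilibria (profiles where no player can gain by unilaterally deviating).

The pure Nash equilibria are (Concede, Walk, Hold), (Concede, Bluff, Push), (Hold, Walk, Push), (Hold, Bluff, Hold).

Side A against (Walk, Hold): payoffs 6, 5 → best response Concede.
Side A against (Walk, Push): payoffs 6, 8 → best response Hold.
Side A against (Walk, Walk): payoffs 4, 7 → best response Hold.
Side A against (Bluff, Hold): payoffs 4, 9 → best response Hold.
Side A against (Bluff, Push): payoffs 8, 7 → best response Concede.
Side A against (Bluff, Walk): payoffs 2, 4 → best response Hold.
Side B against (Concede, Hold): payoffs 8, 2 → best response Walk.
Side B against (Concede, Push): payoffs 3, 9 → best response Bluff.
Side B against (Concede, Walk): payoffs 6, 0 → best response Walk.
Side B against (Hold, Hold): payoffs 8, 9 → best response Bluff.
Side B against (Hold, Push): payoffs 7, 6 → best response Walk.
Side B against (Hold, Walk): payoffs 4, 2 → best response Walk.
Mediator against (Concede, Walk): payoffs 8, 5, 0 → best response Hold.
Mediator against (Concede, Bluff): payoffs 2, 6, 4 → best response Push.
Mediator against (Hold, Walk): payoffs 3, 8, 4 → best response Push.
Mediator against (Hold, Bluff): payoffs 8, 6, 4 → best response Hold.
Mutual best responses: (Concede, Walk, Hold); (Concede, Bluff, Push); (Hold, Walk, Push); (Hold, Bluff, Hold).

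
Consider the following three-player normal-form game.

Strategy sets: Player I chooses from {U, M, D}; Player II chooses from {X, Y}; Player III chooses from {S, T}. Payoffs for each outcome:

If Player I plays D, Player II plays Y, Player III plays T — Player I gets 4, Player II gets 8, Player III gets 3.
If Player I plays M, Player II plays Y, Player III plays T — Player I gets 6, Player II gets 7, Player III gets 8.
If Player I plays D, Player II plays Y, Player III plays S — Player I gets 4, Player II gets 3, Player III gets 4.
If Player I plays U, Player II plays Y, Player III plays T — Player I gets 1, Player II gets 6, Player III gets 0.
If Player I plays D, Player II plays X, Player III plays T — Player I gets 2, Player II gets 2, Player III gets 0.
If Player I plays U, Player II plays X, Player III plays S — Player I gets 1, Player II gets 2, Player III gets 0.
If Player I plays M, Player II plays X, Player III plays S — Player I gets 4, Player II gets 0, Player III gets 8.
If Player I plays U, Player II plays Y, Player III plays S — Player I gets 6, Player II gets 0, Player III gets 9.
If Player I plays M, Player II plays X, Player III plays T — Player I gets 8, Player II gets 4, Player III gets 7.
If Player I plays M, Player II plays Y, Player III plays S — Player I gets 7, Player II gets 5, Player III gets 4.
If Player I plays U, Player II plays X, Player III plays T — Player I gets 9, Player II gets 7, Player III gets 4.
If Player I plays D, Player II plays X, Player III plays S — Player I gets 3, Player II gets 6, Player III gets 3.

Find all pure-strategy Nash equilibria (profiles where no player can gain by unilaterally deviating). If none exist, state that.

Pure-strategy Nash equilibria: (U, X, T) and (M, Y, T)

(U, X, S): Player I can switch to M (1 → 4). Not NE.
(U, X, T): Player I gets 9, best alternative 8; Player II gets 7, best alternative 6; Player III gets 4, best alternative 0. No profitable deviation — NE.
(U, Y, S): Player I can switch to M (6 → 7). Not NE.
(U, Y, T): Player I can switch to M (1 → 6). Not NE.
(M, X, S): Player II can switch to Y (0 → 5). Not NE.
(M, X, T): Player I can switch to U (8 → 9). Not NE.
(M, Y, S): Player III can switch to T (4 → 8). Not NE.
(M, Y, T): Player I gets 6, best alternative 4; Player II gets 7, best alternative 4; Player III gets 8, best alternative 4. No profitable deviation — NE.
(D, X, S): Player I can switch to M (3 → 4). Not NE.
(D, X, T): Player I can switch to U (2 → 9). Not NE.
(D, Y, S): Player I can switch to U (4 → 6). Not NE.
(D, Y, T): Player I can switch to M (4 → 6). Not NE.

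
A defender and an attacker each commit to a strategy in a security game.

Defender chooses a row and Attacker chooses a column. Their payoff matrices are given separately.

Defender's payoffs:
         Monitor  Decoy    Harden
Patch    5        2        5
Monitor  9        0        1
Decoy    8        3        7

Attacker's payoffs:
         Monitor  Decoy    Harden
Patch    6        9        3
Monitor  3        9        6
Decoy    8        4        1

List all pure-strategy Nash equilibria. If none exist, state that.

none

(Patch, Monitor): Defender can switch to Monitor (5 → 9). Not NE.
(Patch, Decoy): Defender can switch to Decoy (2 → 3). Not NE.
(Patch, Harden): Defender can switch to Decoy (5 → 7). Not NE.
(Monitor, Monitor): Attacker can switch to Decoy (3 → 9). Not NE.
(Monitor, Decoy): Defender can switch to Patch (0 → 2). Not NE.
(Monitor, Harden): Defender can switch to Patch (1 → 5). Not NE.
(Decoy, Monitor): Defender can switch to Monitor (8 → 9). Not NE.
(Decoy, Decoy): Attacker can switch to Monitor (4 → 8). Not NE.
(Decoy, Harden): Attacker can switch to Monitor (1 → 8). Not NE.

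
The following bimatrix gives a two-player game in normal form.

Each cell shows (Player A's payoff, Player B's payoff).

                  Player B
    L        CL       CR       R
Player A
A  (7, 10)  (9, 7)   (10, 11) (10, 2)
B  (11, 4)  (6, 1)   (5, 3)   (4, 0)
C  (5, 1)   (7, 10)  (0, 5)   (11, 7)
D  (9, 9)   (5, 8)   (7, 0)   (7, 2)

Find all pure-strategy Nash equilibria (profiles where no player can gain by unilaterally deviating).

The pure Nash equilibria are (A, CR), (B, L).

Check each profile: it is a Nash equilibrium iff no player can strictly gain by switching unilaterally.
(A, L): Player A can switch to B (7 → 11). Not NE.
(A, CL): Player B can switch to L (7 → 10). Not NE.
(A, CR): Player A gets 10, best alternative 7; Player B gets 11, best alternative 10. No profitable deviation — NE.
(A, R): Player A can switch to C (10 → 11). Not NE.
(B, L): Player A gets 11, best alternative 9; Player B gets 4, best alternative 3. No profitable deviation — NE.
(B, CL): Player A can switch to A (6 → 9). Not NE.
(B, CR): Player A can switch to A (5 → 10). Not NE.
(B, R): Player A can switch to A (4 → 10). Not NE.
(C, L): Player A can switch to A (5 → 7). Not NE.
(C, CL): Player A can switch to A (7 → 9). Not NE.
(C, CR): Player A can switch to A (0 → 10). Not NE.
(C, R): Player B can switch to CL (7 → 10). Not NE.
(D, L): Player A can switch to B (9 → 11). Not NE.
(D, CL): Player A can switch to A (5 → 9). Not NE.
(The remaining 2 profiles each have a profitable deviation by the same check.)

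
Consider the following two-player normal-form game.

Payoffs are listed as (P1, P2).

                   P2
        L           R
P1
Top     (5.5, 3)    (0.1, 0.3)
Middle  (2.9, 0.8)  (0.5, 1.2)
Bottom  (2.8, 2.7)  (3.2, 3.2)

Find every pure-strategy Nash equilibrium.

(Top, L) and (Bottom, R)

P1 against L: payoffs 5.5, 2.9, 2.8 → best response Top.
P1 against R: payoffs 0.1, 0.5, 3.2 → best response Bottom.
P2 against Top: payoffs 3, 0.3 → best response L.
P2 against Middle: payoffs 0.8, 1.2 → best response R.
P2 against Bottom: payoffs 2.7, 3.2 → best response R.
Mutual best responses: (Top, L); (Bottom, R).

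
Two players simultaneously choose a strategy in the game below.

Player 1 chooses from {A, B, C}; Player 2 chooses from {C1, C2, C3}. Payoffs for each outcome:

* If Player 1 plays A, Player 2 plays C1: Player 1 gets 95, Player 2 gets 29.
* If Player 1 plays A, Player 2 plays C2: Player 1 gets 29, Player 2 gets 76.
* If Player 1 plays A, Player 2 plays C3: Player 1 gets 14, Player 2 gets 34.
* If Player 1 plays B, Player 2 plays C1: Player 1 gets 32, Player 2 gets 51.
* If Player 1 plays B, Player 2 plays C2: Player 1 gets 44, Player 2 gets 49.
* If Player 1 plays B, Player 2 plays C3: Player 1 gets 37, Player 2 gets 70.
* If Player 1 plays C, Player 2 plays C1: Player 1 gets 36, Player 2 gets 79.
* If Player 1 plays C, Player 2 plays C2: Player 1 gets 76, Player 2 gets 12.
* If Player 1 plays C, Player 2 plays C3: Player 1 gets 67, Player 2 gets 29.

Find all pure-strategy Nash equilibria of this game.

This game has no pure Nash equilibrium.

(A, C1): Player 2 can switch to C2 (29 → 76). Not NE.
(A, C2): Player 1 can switch to B (29 → 44). Not NE.
(A, C3): Player 1 can switch to B (14 → 37). Not NE.
(B, C1): Player 1 can switch to A (32 → 95). Not NE.
(B, C2): Player 1 can switch to C (44 → 76). Not NE.
(B, C3): Player 1 can switch to C (37 → 67). Not NE.
(C, C1): Player 1 can switch to A (36 → 95). Not NE.
(C, C2): Player 2 can switch to C1 (12 → 79). Not NE.
(C, C3): Player 2 can switch to C1 (29 → 79). Not NE.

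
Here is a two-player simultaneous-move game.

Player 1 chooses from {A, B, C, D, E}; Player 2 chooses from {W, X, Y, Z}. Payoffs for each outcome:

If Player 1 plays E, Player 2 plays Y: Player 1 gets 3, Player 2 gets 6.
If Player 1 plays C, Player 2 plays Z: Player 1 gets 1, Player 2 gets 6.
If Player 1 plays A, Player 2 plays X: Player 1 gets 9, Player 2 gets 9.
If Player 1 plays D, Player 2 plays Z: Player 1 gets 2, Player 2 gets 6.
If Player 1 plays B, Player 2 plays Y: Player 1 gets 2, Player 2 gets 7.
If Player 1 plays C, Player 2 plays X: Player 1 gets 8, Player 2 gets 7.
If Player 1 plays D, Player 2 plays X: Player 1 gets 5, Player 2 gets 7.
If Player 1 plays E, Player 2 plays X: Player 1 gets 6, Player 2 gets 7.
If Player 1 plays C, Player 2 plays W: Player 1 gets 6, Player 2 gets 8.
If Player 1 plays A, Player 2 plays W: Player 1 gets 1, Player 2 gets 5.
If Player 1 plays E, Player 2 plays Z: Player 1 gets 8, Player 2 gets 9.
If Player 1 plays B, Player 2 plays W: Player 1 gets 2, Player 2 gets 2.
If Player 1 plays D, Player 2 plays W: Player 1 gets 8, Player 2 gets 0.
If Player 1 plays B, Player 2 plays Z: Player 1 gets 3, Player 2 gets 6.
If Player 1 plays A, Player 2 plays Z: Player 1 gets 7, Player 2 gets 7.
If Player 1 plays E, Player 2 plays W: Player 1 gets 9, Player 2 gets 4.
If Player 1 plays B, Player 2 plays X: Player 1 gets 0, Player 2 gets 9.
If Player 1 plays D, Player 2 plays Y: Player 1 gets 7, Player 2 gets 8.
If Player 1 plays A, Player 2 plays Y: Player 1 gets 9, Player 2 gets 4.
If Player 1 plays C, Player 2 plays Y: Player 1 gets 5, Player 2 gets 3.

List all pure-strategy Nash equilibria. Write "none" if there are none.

Player 1 against W: payoffs 1, 2, 6, 8, 9 → best response E.
Player 1 against X: payoffs 9, 0, 8, 5, 6 → best response A.
Player 1 against Y: payoffs 9, 2, 5, 7, 3 → best response A.
Player 1 against Z: payoffs 7, 3, 1, 2, 8 → best response E.
Player 2 against A: payoffs 5, 9, 4, 7 → best response X.
Player 2 against B: payoffs 2, 9, 7, 6 → best response X.
Player 2 against C: payoffs 8, 7, 3, 6 → best response W.
Player 2 against D: payoffs 0, 7, 8, 6 → best response Y.
Player 2 against E: payoffs 4, 7, 6, 9 → best response Z.
Mutual best responses: (A, X); (E, Z).

Pure-strategy Nash equilibria: (A, X) and (E, Z)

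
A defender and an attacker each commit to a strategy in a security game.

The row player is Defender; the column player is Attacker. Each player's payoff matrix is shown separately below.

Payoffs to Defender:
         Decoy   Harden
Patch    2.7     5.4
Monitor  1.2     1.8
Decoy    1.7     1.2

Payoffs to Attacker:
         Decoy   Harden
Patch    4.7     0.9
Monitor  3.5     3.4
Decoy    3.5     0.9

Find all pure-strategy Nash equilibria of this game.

(Patch, Decoy): Defender gets 2.7, best alternative 1.7; Attacker gets 4.7, best alternative 0.9. No profitable deviation — NE.
(Patch, Harden): Attacker can switch to Decoy (0.9 → 4.7). Not NE.
(Monitor, Decoy): Defender can switch to Patch (1.2 → 2.7). Not NE.
(Monitor, Harden): Defender can switch to Patch (1.8 → 5.4). Not NE.
(Decoy, Decoy): Defender can switch to Patch (1.7 → 2.7). Not NE.
(Decoy, Harden): Defender can switch to Patch (1.2 → 5.4). Not NE.

The unique pure-strategy Nash equilibrium is (Patch, Decoy).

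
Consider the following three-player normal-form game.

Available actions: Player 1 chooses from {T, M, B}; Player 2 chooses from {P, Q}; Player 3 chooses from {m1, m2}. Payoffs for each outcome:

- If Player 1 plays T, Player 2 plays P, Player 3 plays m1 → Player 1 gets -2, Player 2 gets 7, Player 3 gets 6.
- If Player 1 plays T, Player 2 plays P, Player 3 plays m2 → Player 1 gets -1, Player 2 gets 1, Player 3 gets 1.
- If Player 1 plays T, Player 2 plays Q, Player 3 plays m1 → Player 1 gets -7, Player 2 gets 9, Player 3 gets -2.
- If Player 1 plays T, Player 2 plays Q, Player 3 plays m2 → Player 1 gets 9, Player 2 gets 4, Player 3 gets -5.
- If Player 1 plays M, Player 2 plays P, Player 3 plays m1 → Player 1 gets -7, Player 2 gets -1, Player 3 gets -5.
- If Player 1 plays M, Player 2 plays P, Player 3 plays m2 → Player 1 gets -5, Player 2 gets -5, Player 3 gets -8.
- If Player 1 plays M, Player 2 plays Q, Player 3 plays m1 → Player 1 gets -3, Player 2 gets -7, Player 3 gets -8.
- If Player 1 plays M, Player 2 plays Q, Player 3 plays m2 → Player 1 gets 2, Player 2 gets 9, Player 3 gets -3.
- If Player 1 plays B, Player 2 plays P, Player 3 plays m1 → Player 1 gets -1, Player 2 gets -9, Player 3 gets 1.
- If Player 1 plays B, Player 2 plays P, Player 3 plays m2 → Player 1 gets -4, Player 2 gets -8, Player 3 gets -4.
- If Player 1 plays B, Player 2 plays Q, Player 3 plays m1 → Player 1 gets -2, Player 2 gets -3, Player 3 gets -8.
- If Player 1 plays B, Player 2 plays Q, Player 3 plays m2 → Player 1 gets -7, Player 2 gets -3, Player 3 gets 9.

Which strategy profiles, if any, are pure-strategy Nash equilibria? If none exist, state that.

There is no pure-strategy Nash equilibrium.

Player 1 against (P, m1): payoffs -2, -7, -1 → best response B.
Player 1 against (P, m2): payoffs -1, -5, -4 → best response T.
Player 1 against (Q, m1): payoffs -7, -3, -2 → best response B.
Player 1 against (Q, m2): payoffs 9, 2, -7 → best response T.
Player 2 against (T, m1): payoffs 7, 9 → best response Q.
Player 2 against (T, m2): payoffs 1, 4 → best response Q.
Player 2 against (M, m1): payoffs -1, -7 → best response P.
Player 2 against (M, m2): payoffs -5, 9 → best response Q.
Player 2 against (B, m1): payoffs -9, -3 → best response Q.
Player 2 against (B, m2): payoffs -8, -3 → best response Q.
Player 3 against (T, P): payoffs 6, 1 → best response m1.
Player 3 against (T, Q): payoffs -2, -5 → best response m1.
Player 3 against (M, P): payoffs -5, -8 → best response m1.
Player 3 against (M, Q): payoffs -8, -3 → best response m2.
Player 3 against (B, P): payoffs 1, -4 → best response m1.
Player 3 against (B, Q): payoffs -8, 9 → best response m2.
No profile is a mutual best response for all players.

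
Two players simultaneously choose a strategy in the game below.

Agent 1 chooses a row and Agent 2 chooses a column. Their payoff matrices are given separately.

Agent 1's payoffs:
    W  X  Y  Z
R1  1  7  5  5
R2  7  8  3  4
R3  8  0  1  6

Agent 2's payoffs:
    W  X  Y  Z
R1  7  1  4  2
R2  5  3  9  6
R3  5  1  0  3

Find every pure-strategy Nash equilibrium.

(R1, W): Agent 1 can switch to R2 (1 → 7). Not NE.
(R1, X): Agent 1 can switch to R2 (7 → 8). Not NE.
(R1, Y): Agent 2 can switch to W (4 → 7). Not NE.
(R1, Z): Agent 1 can switch to R3 (5 → 6). Not NE.
(R2, W): Agent 1 can switch to R3 (7 → 8). Not NE.
(R2, X): Agent 2 can switch to W (3 → 5). Not NE.
(R2, Y): Agent 1 can switch to R1 (3 → 5). Not NE.
(R2, Z): Agent 1 can switch to R1 (4 → 5). Not NE.
(R3, W): Agent 1 gets 8, best alternative 7; Agent 2 gets 5, best alternative 3. No profitable deviation — NE.
(R3, X): Agent 1 can switch to R1 (0 → 7). Not NE.
(R3, Y): Agent 1 can switch to R1 (1 → 5). Not NE.
(The remaining 1 profile has a profitable deviation by the same check.)

(R3, W)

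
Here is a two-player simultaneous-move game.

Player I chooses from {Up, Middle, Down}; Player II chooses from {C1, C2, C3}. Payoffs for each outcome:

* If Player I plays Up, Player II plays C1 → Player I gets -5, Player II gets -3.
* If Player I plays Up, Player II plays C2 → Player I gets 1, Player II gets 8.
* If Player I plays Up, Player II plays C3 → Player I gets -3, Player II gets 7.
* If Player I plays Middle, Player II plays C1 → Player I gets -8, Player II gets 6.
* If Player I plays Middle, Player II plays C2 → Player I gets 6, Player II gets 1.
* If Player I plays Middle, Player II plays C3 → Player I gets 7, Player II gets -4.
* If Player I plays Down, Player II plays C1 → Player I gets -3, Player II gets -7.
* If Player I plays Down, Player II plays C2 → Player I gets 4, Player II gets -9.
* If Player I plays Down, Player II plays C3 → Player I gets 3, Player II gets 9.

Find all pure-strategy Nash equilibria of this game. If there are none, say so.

There is no pure-strategy Nash equilibrium.

For each strategy profile, look for a profitable unilateral deviation.
(Up, C1): Player I can switch to Down (-5 → -3). Not NE.
(Up, C2): Player I can switch to Middle (1 → 6). Not NE.
(Up, C3): Player I can switch to Middle (-3 → 7). Not NE.
(Middle, C1): Player I can switch to Up (-8 → -5). Not NE.
(Middle, C2): Player II can switch to C1 (1 → 6). Not NE.
(Middle, C3): Player II can switch to C1 (-4 → 6). Not NE.
(Down, C1): Player II can switch to C3 (-7 → 9). Not NE.
(Down, C2): Player I can switch to Middle (4 → 6). Not NE.
(Down, C3): Player I can switch to Middle (3 → 7). Not NE.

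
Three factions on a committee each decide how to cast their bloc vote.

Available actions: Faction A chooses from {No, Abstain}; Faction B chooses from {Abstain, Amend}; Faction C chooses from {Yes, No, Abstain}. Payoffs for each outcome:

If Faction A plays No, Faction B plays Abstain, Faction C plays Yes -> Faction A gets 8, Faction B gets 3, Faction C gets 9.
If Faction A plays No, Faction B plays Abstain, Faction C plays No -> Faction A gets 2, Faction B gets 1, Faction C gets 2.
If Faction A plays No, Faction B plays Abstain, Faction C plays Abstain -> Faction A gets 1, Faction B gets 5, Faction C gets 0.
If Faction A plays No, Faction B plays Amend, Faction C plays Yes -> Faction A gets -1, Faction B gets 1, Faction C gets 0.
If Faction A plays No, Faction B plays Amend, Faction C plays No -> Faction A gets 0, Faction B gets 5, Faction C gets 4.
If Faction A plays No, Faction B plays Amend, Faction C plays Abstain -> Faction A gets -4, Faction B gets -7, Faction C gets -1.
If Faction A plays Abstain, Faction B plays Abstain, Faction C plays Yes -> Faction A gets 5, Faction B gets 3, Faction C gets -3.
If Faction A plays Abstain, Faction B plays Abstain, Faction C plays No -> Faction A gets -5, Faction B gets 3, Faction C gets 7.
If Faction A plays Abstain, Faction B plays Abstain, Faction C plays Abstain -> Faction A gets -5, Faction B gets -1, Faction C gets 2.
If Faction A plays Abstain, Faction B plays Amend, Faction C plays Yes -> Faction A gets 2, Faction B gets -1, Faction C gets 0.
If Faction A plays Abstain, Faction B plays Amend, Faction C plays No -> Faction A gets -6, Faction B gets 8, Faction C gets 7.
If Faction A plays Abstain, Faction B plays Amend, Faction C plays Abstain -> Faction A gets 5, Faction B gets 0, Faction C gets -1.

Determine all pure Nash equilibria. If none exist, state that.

(No, Abstain, Yes); (No, Amend, No)

(No, Abstain, Yes): Faction A gets 8, best alternative 5; Faction B gets 3, best alternative 1; Faction C gets 9, best alternative 2. No profitable deviation — NE.
(No, Abstain, No): Faction B can switch to Amend (1 → 5). Not NE.
(No, Abstain, Abstain): Faction C can switch to Yes (0 → 9). Not NE.
(No, Amend, Yes): Faction A can switch to Abstain (-1 → 2). Not NE.
(No, Amend, No): Faction A gets 0, best alternative -6; Faction B gets 5, best alternative 1; Faction C gets 4, best alternative 0. No profitable deviation — NE.
(No, Amend, Abstain): Faction A can switch to Abstain (-4 → 5). Not NE.
(Abstain, Abstain, Yes): Faction A can switch to No (5 → 8). Not NE.
(Abstain, Abstain, No): Faction A can switch to No (-5 → 2). Not NE.
(Abstain, Abstain, Abstain): Faction A can switch to No (-5 → 1). Not NE.
(Abstain, Amend, Yes): Faction B can switch to Abstain (-1 → 3). Not NE.
(Abstain, Amend, No): Faction A can switch to No (-6 → 0). Not NE.
(Abstain, Amend, Abstain): Faction C can switch to Yes (-1 → 0). Not NE.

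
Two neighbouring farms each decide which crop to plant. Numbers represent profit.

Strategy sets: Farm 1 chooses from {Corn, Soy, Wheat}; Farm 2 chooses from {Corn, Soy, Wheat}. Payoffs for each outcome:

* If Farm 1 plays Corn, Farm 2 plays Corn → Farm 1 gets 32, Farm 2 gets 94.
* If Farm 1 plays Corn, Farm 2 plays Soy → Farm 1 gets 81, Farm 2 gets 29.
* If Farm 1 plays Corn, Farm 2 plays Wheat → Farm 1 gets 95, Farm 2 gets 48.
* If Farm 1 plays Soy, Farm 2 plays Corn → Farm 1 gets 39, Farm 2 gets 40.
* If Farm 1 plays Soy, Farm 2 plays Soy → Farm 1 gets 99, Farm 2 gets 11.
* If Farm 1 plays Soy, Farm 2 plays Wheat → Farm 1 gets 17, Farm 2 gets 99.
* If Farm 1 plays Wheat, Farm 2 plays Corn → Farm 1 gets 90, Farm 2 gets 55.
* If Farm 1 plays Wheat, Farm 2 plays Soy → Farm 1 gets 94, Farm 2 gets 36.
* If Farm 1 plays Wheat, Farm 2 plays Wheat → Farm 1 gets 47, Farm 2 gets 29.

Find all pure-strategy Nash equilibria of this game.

Farm 1 against Corn: payoffs 32, 39, 90 → best response Wheat.
Farm 1 against Soy: payoffs 81, 99, 94 → best response Soy.
Farm 1 against Wheat: payoffs 95, 17, 47 → best response Corn.
Farm 2 against Corn: payoffs 94, 29, 48 → best response Corn.
Farm 2 against Soy: payoffs 40, 11, 99 → best response Wheat.
Farm 2 against Wheat: payoffs 55, 36, 29 → best response Corn.
Mutual best responses: (Wheat, Corn).

Pure NE: (Wheat, Corn)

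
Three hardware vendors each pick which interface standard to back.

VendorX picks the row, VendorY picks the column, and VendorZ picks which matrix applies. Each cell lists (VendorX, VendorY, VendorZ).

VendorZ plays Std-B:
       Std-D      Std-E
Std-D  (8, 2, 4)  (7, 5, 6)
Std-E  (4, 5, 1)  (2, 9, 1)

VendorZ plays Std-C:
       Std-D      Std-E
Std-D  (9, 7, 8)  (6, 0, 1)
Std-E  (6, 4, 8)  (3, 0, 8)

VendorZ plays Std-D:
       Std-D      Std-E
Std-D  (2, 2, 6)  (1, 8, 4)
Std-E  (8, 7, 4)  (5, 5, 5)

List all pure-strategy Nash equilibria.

The pure Nash equilibria are (Std-D, Std-D, Std-C); (Std-D, Std-E, Std-B).

Mark each player's best response to every combination of opponents' strategies; a profile where every player is best-responding is a pure Nash equilibrium.
VendorX against (Std-D, Std-B): payoffs 8, 4 → best response Std-D.
VendorX against (Std-D, Std-C): payoffs 9, 6 → best response Std-D.
VendorX against (Std-D, Std-D): payoffs 2, 8 → best response Std-E.
VendorX against (Std-E, Std-B): payoffs 7, 2 → best response Std-D.
VendorX against (Std-E, Std-C): payoffs 6, 3 → best response Std-D.
VendorX against (Std-E, Std-D): payoffs 1, 5 → best response Std-E.
VendorY against (Std-D, Std-B): payoffs 2, 5 → best response Std-E.
VendorY against (Std-D, Std-C): payoffs 7, 0 → best response Std-D.
VendorY against (Std-D, Std-D): payoffs 2, 8 → best response Std-E.
VendorY against (Std-E, Std-B): payoffs 5, 9 → best response Std-E.
VendorY against (Std-E, Std-C): payoffs 4, 0 → best response Std-D.
VendorY against (Std-E, Std-D): payoffs 7, 5 → best response Std-D.
VendorZ against (Std-D, Std-D): payoffs 4, 8, 6 → best response Std-C.
VendorZ against (Std-D, Std-E): payoffs 6, 1, 4 → best response Std-B.
VendorZ against (Std-E, Std-D): payoffs 1, 8, 4 → best response Std-C.
VendorZ against (Std-E, Std-E): payoffs 1, 8, 5 → best response Std-C.
Mutual best responses: (Std-D, Std-D, Std-C); (Std-D, Std-E, Std-B).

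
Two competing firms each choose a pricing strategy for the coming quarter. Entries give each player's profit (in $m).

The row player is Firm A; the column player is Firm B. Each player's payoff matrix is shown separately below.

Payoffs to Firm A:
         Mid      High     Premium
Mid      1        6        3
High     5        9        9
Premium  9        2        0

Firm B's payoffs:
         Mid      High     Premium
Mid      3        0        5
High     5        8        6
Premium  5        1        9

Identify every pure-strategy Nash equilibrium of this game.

The unique pure-strategy Nash equilibrium is (High, High).

Check each profile: it is a Nash equilibrium iff no player can strictly gain by switching unilaterally.
(Mid, Mid): Firm A can switch to High (1 → 5). Not NE.
(Mid, High): Firm A can switch to High (6 → 9). Not NE.
(Mid, Premium): Firm A can switch to High (3 → 9). Not NE.
(High, Mid): Firm A can switch to Premium (5 → 9). Not NE.
(High, High): Firm A gets 9, best alternative 6; Firm B gets 8, best alternative 6. No profitable deviation — NE.
(High, Premium): Firm B can switch to High (6 → 8). Not NE.
(Premium, Mid): Firm B can switch to Premium (5 → 9). Not NE.
(Premium, High): Firm A can switch to Mid (2 → 6). Not NE.
(Premium, Premium): Firm A can switch to Mid (0 → 3). Not NE.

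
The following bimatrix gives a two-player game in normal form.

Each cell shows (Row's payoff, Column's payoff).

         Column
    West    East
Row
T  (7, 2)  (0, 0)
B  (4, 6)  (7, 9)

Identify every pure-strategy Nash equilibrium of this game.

(T, West) and (B, East)

Check each profile: it is a Nash equilibrium iff no player can strictly gain by switching unilaterally.
(T, West): Row gets 7, best alternative 4; Column gets 2, best alternative 0. No profitable deviation — NE.
(T, East): Row can switch to B (0 → 7). Not NE.
(B, West): Row can switch to T (4 → 7). Not NE.
(B, East): Row gets 7, best alternative 0; Column gets 9, best alternative 6. No profitable deviation — NE.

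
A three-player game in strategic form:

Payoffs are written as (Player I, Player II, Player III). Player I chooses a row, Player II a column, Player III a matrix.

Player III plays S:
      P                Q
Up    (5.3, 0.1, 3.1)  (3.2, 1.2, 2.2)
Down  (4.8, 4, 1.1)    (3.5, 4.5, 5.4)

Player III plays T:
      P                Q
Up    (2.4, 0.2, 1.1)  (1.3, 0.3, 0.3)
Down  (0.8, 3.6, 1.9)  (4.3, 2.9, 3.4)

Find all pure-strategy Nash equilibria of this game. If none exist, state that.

Player I against (P, S): payoffs 5.3, 4.8 → best response Up.
Player I against (P, T): payoffs 2.4, 0.8 → best response Up.
Player I against (Q, S): payoffs 3.2, 3.5 → best response Down.
Player I against (Q, T): payoffs 1.3, 4.3 → best response Down.
Player II against (Up, S): payoffs 0.1, 1.2 → best response Q.
Player II against (Up, T): payoffs 0.2, 0.3 → best response Q.
Player II against (Down, S): payoffs 4, 4.5 → best response Q.
Player II against (Down, T): payoffs 3.6, 2.9 → best response P.
Player III against (Up, P): payoffs 3.1, 1.1 → best response S.
Player III against (Up, Q): payoffs 2.2, 0.3 → best response S.
Player III against (Down, P): payoffs 1.1, 1.9 → best response T.
Player III against (Down, Q): payoffs 5.4, 3.4 → best response S.
Mutual best responses: (Down, Q, S).

The unique pure-strategy Nash equilibrium is (Down, Q, S).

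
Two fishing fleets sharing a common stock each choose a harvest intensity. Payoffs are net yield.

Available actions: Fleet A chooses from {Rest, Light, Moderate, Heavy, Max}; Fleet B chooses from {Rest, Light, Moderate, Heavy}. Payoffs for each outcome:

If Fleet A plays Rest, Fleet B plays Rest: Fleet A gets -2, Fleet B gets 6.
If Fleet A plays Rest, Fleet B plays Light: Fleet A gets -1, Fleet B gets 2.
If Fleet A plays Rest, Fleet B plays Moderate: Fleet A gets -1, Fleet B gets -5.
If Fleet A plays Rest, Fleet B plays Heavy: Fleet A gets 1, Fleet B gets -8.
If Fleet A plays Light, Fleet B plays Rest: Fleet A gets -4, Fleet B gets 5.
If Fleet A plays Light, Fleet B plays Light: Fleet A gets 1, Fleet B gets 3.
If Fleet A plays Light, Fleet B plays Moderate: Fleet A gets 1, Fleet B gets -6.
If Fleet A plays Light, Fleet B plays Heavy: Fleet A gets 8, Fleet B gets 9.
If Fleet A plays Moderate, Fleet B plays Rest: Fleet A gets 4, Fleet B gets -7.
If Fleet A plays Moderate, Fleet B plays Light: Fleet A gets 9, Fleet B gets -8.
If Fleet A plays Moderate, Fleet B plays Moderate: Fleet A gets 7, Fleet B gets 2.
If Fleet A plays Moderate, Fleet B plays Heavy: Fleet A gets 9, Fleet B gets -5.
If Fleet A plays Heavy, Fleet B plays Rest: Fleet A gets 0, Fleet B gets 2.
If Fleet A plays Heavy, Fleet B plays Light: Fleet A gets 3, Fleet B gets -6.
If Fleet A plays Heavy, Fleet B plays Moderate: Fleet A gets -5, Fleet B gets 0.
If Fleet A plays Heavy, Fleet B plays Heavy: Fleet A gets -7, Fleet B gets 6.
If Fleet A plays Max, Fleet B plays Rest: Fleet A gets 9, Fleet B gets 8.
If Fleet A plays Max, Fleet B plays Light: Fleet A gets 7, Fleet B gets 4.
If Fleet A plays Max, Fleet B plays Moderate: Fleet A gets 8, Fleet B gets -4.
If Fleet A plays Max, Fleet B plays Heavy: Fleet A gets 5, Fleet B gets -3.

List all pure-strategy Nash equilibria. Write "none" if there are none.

Fleet A against Rest: payoffs -2, -4, 4, 0, 9 → best response Max.
Fleet A against Light: payoffs -1, 1, 9, 3, 7 → best response Moderate.
Fleet A against Moderate: payoffs -1, 1, 7, -5, 8 → best response Max.
Fleet A against Heavy: payoffs 1, 8, 9, -7, 5 → best response Moderate.
Fleet B against Rest: payoffs 6, 2, -5, -8 → best response Rest.
Fleet B against Light: payoffs 5, 3, -6, 9 → best response Heavy.
Fleet B against Moderate: payoffs -7, -8, 2, -5 → best response Moderate.
Fleet B against Heavy: payoffs 2, -6, 0, 6 → best response Heavy.
Fleet B against Max: payoffs 8, 4, -4, -3 → best response Rest.
Mutual best responses: (Max, Rest).

The unique pure-strategy Nash equilibrium is (Max, Rest).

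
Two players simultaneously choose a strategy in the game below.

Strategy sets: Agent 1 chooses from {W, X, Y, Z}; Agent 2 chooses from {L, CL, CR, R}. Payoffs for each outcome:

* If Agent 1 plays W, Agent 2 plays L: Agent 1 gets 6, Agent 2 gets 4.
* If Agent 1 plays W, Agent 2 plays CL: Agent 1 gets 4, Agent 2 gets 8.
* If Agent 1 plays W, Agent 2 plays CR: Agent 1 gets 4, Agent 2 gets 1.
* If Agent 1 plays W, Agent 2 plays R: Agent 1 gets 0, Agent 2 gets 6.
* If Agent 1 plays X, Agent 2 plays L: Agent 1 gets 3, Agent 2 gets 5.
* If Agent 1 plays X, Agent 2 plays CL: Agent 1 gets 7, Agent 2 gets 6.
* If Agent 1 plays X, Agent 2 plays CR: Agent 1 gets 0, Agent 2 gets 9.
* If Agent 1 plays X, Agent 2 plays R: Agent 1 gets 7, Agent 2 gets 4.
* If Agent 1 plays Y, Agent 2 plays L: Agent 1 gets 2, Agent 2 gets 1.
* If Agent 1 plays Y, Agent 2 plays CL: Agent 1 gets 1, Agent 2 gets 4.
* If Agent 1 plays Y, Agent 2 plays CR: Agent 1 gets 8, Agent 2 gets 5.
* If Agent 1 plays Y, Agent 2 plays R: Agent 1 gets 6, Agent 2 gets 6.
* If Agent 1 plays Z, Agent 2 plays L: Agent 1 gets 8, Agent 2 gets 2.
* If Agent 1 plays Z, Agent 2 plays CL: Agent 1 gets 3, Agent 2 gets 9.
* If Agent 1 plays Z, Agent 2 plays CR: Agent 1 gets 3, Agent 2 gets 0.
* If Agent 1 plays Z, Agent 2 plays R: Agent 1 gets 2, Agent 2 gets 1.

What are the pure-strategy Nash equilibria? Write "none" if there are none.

Mark each player's best response to every combination of opponents' strategies; a profile where every player is best-responding is a pure Nash equilibrium.
Agent 1 against L: payoffs 6, 3, 2, 8 → best response Z.
Agent 1 against CL: payoffs 4, 7, 1, 3 → best response X.
Agent 1 against CR: payoffs 4, 0, 8, 3 → best response Y.
Agent 1 against R: payoffs 0, 7, 6, 2 → best response X.
Agent 2 against W: payoffs 4, 8, 1, 6 → best response CL.
Agent 2 against X: payoffs 5, 6, 9, 4 → best response CR.
Agent 2 against Y: payoffs 1, 4, 5, 6 → best response R.
Agent 2 against Z: payoffs 2, 9, 0, 1 → best response CL.
No profile is a mutual best response for all players.

none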